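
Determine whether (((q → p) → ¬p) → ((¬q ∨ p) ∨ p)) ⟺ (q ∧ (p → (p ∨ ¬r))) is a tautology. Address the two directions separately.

Neither implication holds.

[⇒] This fails. Under r = F, q = F, p = F, the left side is true but the right side is false.

[⇐] This fails. Under r = F, q = T, p = F, the left side is false but the right side is true.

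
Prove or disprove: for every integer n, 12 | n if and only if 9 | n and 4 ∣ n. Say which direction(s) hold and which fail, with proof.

[⇒] This fails: take n = 12. Certainly 12 ∣ 12, but 9 ∤ 12.

[⇐] Suppose 9 ∣ n and 4 ∣ n. Any common multiple of 9 and 4 is a multiple of their lcm; here gcd(9, 4) = 1, so lcm(9, 4) = 9·4 = 36, so 36 ∣ n. Since 12 ∣ 36, it follows that 12 ∣ n.

The forward direction fails; the converse holds.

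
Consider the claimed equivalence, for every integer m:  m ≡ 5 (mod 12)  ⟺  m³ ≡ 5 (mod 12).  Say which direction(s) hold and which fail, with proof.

Converse. Suppose m³ ≡ 5 (mod 12). The only residue r in {0, …, 11} with r³ ≡ 5 (mod 12) is r = 5, so m ≡ 5 (mod 12).

Forward direction. Suppose m ≡ 5 (mod 12). Write m = 12j + 5. Then (12j + 5)³ = 1728j³ + 2160j² + 900j + 125 = 12(144j³ + 180j² + 75j + 10) + 5, so m³ ≡ 5 (mod 12).

Equivalent; both directions hold.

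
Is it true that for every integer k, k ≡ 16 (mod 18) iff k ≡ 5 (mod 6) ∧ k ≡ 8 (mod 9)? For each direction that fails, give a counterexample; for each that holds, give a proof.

Forward direction. This fails: k = 16 gives 16 ≡ 16 (mod 18) but 16 ≡ 4 (mod 6), so the conjunction on the right does not hold.

Converse. This fails: k = 17 satisfies both congruences on the right (17 ≡ 5 mod 6 and 17 ≡ 8 mod 9) yet 17 ≡ 17 (mod 18), not 16.

Neither implication holds.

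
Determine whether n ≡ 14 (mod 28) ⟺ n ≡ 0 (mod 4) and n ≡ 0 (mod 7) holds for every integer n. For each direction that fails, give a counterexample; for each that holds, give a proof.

Forward direction. This fails: n = 14 gives 14 ≡ 14 (mod 28) but 14 ≡ 2 (mod 4), so the conjunction on the right does not hold.

Converse. This fails: n = 0 satisfies both congruences on the right (0 ≡ 0 mod 4 and 0 ≡ 0 mod 7) yet 0 ≡ 0 (mod 28), not 14.

Neither implication holds.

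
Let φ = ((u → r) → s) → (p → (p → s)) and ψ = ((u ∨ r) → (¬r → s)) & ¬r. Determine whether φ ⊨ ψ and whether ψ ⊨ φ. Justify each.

(⇒) This fails. Under s = F, u = T, r = F, p = F, the left side is true but the right side is false.

(⇐) Assume the antecedent. If s is true, ((u → r) → s) → (p → (p → s)) reduces to true regardless of the other variables. If s is false, the antecedent forces (s = F, u = F, r = F, p = F) or (s = F, u = F, r = F, p = T), and ((u → r) → s) → (p → (p → s)) holds there. Either way ((u → r) → s) → (p → (p → s)) holds.

The forward direction fails; the converse holds.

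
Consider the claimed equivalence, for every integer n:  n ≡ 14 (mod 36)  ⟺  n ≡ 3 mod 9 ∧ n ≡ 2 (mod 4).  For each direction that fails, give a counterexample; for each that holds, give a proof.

Neither direction holds.

[⇒] This fails: n = 14 gives 14 ≡ 14 (mod 36) but 14 ≡ 5 (mod 9), so the conjunction on the right does not hold.

[⇐] This fails: n = 30 satisfies both congruences on the right (30 ≡ 3 mod 9 and 30 ≡ 2 mod 4) yet 30 ≡ 30 (mod 36), not 14.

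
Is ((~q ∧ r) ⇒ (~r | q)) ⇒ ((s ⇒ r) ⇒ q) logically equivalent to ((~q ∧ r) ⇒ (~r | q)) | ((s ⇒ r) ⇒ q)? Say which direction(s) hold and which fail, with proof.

(⟹) This fails. Under r = T, s = F, q = F, the left side is true but the right side is false.

(⟸) This fails. Under r = F, s = F, q = F, the left side is false but the right side is true.

Neither direction holds.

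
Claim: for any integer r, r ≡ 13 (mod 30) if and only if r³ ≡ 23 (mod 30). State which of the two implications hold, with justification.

Neither direction holds.

(→) This fails: take r = 13. Then 13 ≡ 13 (mod 30), but 13³ = 2197 ≡ 7 (mod 30), not 23.

(←) This fails: take r = 17. Then 17³ = 4913 ≡ 23 (mod 30), yet 17 ≡ 17 (mod 30), not 13.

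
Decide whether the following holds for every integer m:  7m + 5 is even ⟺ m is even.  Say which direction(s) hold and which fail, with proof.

Both directions fail.

(⟹) This fails: m = 5 gives 7m + 5 = 40, which is even, but 5 is odd, not even.

(⟸) This also fails: m = 2 is even, but 7m + 5 = 19 is odd, not even.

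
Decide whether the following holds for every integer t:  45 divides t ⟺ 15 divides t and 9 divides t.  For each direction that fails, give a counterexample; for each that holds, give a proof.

(⇒) If 45 ∣ t, write t = 45q. Since 45 = 3·15, t = 15·(3q), so 15 ∣ t; and since 45 = 5·9, t = 9·(5q), so 9 ∣ t.

(⇐) Suppose 15 ∣ t and 9 ∣ t. Any common multiple of 15 and 9 is a multiple of their lcm; here lcm(15, 9) = 15·9/gcd(15, 9) = 135/3 = 45, so 45 ∣ t.

The biconditional holds.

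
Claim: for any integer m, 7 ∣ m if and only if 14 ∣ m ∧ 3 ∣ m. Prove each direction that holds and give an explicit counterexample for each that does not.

(⇒) fails; (⇐) holds.

(→) This fails: take m = 7. Certainly 7 ∣ 7, but 14 ∤ 7.

(←) Suppose 14 ∣ m and 3 ∣ m. Any common multiple of 14 and 3 is a multiple of their lcm; here gcd(14, 3) = 1, so lcm(14, 3) = 14·3 = 42, so 42 ∣ m. Since 7 ∣ 42, it follows that 7 ∣ m.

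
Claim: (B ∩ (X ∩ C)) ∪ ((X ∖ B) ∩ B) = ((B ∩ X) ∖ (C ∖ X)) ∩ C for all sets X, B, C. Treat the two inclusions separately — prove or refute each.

Forward inclusion. Let x ∈ (B ∩ (X ∩ C)) ∪ ((X ∖ B) ∩ B). Then x ∈ X ∩ B ∩ C, from which x ∈ ((B ∩ X) ∖ (C ∖ X)) ∩ C.

Reverse inclusion. Let x ∈ ((B ∩ X) ∖ (C ∖ X)) ∩ C. Then x ∈ X ∩ B ∩ C, from which x ∈ (B ∩ (X ∩ C)) ∪ ((X ∖ B) ∩ B).

Both inclusions hold; the sets are equal.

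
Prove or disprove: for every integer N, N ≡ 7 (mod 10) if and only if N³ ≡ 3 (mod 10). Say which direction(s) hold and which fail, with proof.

(⟹) Suppose N ≡ 7 (mod 10). Write N = 10j + 7. Then (10j + 7)³ = 1000j³ + 2100j² + 1470j + 343 = 10(100j³ + 210j² + 147j + 34) + 3, so N³ ≡ 3 (mod 10).

(⟸) For the converse, argue contrapositively. If N ≢ 7 (mod 10), then N is congruent to one of 0, 1, 2, 3, 4, 5, 6, 8, 9 modulo 10, and these give N³ ≡ 0, 1, 8, 7, 4, 5, 6, 2, 9 respectively — never 3.

Both directions hold; the statement is true.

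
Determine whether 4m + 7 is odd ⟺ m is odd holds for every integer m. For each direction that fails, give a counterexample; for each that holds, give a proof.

Only the reverse direction holds.

(←) Suppose m is odd. Since 4 is even, 4m is even for every m, so 4m + 7 has the same parity as 7, which is odd. Hence 4m + 7 is odd.

(→) This fails: take m = 4. Then 4m + 7 = 23, which is odd, yet m = 4 is even, not odd.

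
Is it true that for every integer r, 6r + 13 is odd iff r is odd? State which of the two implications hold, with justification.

(⟹) This fails: take r = 0. Then 6r + 13 = 13, which is odd, yet r = 0 is even, not odd.

(⟸) Suppose r is odd. Since 6 is even, 6r is even for every r, so 6r + 13 has the same parity as 13, which is odd. Hence 6r + 13 is odd.

The forward direction fails; the converse holds.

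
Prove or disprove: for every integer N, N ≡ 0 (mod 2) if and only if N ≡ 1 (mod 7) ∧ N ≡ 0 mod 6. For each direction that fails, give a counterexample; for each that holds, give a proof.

(⇒) fails; (⇐) holds.

(⇒) This fails: N = 0 gives 0 ≡ 0 (mod 2) but 0 ≡ 0 (mod 7), so the conjunction on the right does not hold.

(⇐) Conversely, if N ≡ 1 (mod 7) and N ≡ 0 (mod 6), then by the Chinese remainder theorem N ≡ 36 (mod 42). Since 36 ≡ 0 (mod 2) and 2 ∣ 42, we get N ≡ 0 (mod 2).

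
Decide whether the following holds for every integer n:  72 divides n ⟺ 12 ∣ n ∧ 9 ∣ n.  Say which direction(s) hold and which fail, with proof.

The forward direction holds; the converse fails.

(⟸) This fails: take n = 36. Both 12 ∣ 36 and 9 ∣ 36, yet 36 is not a multiple of 72 (since 36 = 0·72 + 36), so 72 ∤ 36.

(⟹) If 72 ∣ n, write n = 72q. Since 72 = 6·12, n = 12·(6q), so 12 ∣ n; and since 72 = 8·9, n = 9·(8q), so 9 ∣ n.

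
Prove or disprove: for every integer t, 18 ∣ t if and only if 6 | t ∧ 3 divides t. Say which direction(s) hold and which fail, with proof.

(⇒) holds; (⇐) fails.

(⟹) If 18 ∣ t, write t = 18q. Since 18 = 3·6, t = 6·(3q), so 6 ∣ t; and since 18 = 6·3, t = 3·(6q), so 3 ∣ t.

(⟸) This fails: take t = 6. Both 6 ∣ 6 and 3 ∣ 6, yet 6 is not a multiple of 18 (since 6 = 0·18 + 6), so 18 ∤ 6.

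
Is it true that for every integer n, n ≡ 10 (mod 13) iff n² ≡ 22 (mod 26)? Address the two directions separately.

(⟹) This fails: take n = 23. Then 23 ≡ 10 (mod 13), but 23² = 529 ≡ 9 (mod 26), not 22.

(⟸) This fails: take n = 16. Then 16² = 256 ≡ 22 (mod 26), yet 16 ≡ 3 (mod 13), not 10.

Neither direction holds.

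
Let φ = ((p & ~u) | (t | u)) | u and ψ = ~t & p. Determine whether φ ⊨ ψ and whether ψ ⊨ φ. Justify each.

[⇐] Assume the antecedent. If t is true, the antecedent cannot hold. If t is false, the antecedent forces (t = F, u = F, p = T) or (t = F, u = T, p = T), and ((p & ~u) | (t | u)) | u holds there. Either way ((p & ~u) | (t | u)) | u holds.

[⇒] This fails. Under t = T, u = F, p = F, the left side is true but the right side is false.

(⇒) fails; (⇐) holds.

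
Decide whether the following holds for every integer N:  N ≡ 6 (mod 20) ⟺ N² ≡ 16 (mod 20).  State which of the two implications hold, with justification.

(→) Suppose N ≡ 6 (mod 20). Write N = 20j + 6. Then (20j + 6)² = 400j² + 240j + 36 = 20(20j² + 12j + 1) + 16, so N² ≡ 16 (mod 20).

(←) This fails: take N = 4. Then 4² = 16 ≡ 16 (mod 20), yet 4 ≡ 4 (mod 20), not 6.

Only the forward direction holds.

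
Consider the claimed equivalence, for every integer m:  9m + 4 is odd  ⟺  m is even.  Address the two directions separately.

(⇒) fails and (⇐) fails.

[⇒] This fails: m = 3 gives 9m + 4 = 31, which is odd, but 3 is odd, not even.

[⇐] This also fails: m = 2 is even, but 9m + 4 = 22 is even, not odd.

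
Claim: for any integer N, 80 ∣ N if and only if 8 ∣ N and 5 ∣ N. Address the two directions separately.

Forward direction. If 80 ∣ N, write N = 80q. Since 80 = 10·8, N = 8·(10q), so 8 ∣ N; and since 80 = 16·5, N = 5·(16q), so 5 ∣ N.

Converse. This fails: take N = 40. Both 8 ∣ 40 and 5 ∣ 40, yet 40 is not a multiple of 80 (since 40 = 0·80 + 40), so 80 ∤ 40.

Not equivalent: only (⇒) holds.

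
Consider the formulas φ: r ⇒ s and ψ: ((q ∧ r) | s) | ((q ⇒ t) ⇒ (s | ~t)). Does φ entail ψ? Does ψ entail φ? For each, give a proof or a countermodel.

Both directions fail.

(⟹) This fails. Under t = T, q = F, r = F, s = F, the left side is true but the right side is false.

(⟸) This fails. Under t = F, q = F, r = T, s = F, the left side is false but the right side is true.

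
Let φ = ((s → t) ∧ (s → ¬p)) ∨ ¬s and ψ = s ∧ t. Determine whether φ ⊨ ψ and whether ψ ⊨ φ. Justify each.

(⇒) This fails. Under t = F, s = F, p = F, the left side is true but the right side is false.

(⇐) This fails. Under t = T, s = T, p = T, the left side is false but the right side is true.

Both directions fail.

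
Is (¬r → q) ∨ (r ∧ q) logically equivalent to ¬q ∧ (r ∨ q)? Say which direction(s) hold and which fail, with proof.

(⇒) fails; (⇐) holds.

(⟹) This fails. Under q = T, r = F, the left side is true but the right side is false.

(⟸) Assume the antecedent. If q is true, the antecedent cannot hold. If q is false, the antecedent forces (q = F, r = T), and (¬r → q) ∨ (r ∧ q) holds there. Either way (¬r → q) ∨ (r ∧ q) holds.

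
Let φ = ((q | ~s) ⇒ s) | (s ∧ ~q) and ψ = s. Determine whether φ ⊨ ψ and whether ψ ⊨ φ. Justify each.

Equivalent; both directions hold.

(⇒) Assume the antecedent. If s is true, s reduces to true regardless of the other variables. If s is false, the antecedent cannot hold. Either way s holds.

(⇐) Assume the antecedent. If s is true, ((q | ~s) ⇒ s) | (s ∧ ~q) reduces to true regardless of the other variables. If s is false, the antecedent cannot hold. Either way ((q | ~s) ⇒ s) | (s ∧ ~q) holds.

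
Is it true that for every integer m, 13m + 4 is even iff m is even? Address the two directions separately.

Equivalent; both directions hold.

(←) Suppose m is even; write m = 2j. Then 13m + 4 = 13·(2j) + 4 = 2·13j + 4, which is even.

(→) Suppose 13m + 4 is even. Since 13 is odd, 13m and m have the same parity, so 13m + 4 ≡ m + 4 (mod 2). As 4 is even, 13m + 4 is even exactly when m is even. Thus m is even.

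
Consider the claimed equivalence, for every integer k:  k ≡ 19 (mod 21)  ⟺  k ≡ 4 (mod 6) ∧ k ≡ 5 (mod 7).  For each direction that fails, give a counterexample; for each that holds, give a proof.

Forward direction. This fails: k = 19 gives 19 ≡ 19 (mod 21) but 19 ≡ 1 (mod 6), so the conjunction on the right does not hold.

Converse. If k ≡ 4 (mod 6) and k ≡ 5 (mod 7), then by the Chinese remainder theorem k ≡ 40 (mod 42). Since 40 ≡ 19 (mod 21) and 21 ∣ 42, we get k ≡ 19 (mod 21).

Not equivalent: only (⇐) holds.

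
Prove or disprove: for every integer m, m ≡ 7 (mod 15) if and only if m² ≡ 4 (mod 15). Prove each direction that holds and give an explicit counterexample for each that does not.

(⇒) holds; (⇐) fails.

(→) Suppose m ≡ 7 (mod 15). Write m = 15j + 7. Then (15j + 7)² = 225j² + 210j + 49 = 15(15j² + 14j + 3) + 4, so m² ≡ 4 (mod 15).

(←) This fails: take m = 2. Then 2² = 4 ≡ 4 (mod 15), yet 2 ≡ 2 (mod 15), not 7.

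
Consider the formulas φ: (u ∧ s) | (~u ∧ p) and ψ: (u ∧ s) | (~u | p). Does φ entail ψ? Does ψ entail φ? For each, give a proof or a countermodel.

(⇒) holds; (⇐) fails.

[⇐] This fails. Under u = F, p = F, s = F, the left side is false but the right side is true.

[⇒] Assume the antecedent. If u is true, the antecedent forces (u = T, p = F, s = T) or (u = T, p = T, s = T), and (u ∧ s) | (~u | p) holds there. If u is false, (u ∧ s) | (~u | p) reduces to true regardless of the other variables. Either way (u ∧ s) | (~u | p) holds.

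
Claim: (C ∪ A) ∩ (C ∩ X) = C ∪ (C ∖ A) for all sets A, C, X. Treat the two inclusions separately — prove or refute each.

(⊇) This inclusion fails. Take A = ∅, C = {1}, X = ∅; then 1 ∈ C ∪ (C ∖ A) but 1 ∉ (C ∪ A) ∩ (C ∩ X).

(⊆) Let x ∈ (C ∪ A) ∩ (C ∩ X). Then either x ∈ C ∩ X and x ∉ A; or x ∈ A ∩ C ∩ X. In each case x ∈ C ∪ (C ∖ A), so (C ∪ A) ∩ (C ∩ X) ⊆ C ∪ (C ∖ A).

(⊆) holds; (⊇) fails.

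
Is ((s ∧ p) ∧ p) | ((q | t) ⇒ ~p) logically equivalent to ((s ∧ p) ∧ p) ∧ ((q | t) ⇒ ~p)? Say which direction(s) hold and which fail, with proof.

Only the reverse direction holds.

Forward direction. This fails. Under s = F, p = F, q = F, t = F, the left side is true but the right side is false.

Converse. Assume the antecedent. If s is true, ((s ∧ p) ∧ p) | ((q | t) ⇒ ~p) reduces to true regardless of the other variables. If s is false, the antecedent cannot hold. Either way ((s ∧ p) ∧ p) | ((q | t) ⇒ ~p) holds.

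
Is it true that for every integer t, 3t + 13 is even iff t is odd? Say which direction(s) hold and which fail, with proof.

(←) Suppose t is odd; write t = 2j + 1. Then 3t + 13 = 3·(2j + 1) + 13 = 2·3j + 16, which is even.

(→) Suppose 3t + 13 is even. Since 3 is odd, 3t and t have the same parity, so 3t + 13 ≡ t + 13 (mod 2). As 13 is odd, 3t + 13 is even exactly when t is odd. Thus t is odd.

Both directions hold; the statement is true.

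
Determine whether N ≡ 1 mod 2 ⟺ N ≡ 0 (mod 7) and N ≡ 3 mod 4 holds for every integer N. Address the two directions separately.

(⇒) fails; (⇐) holds.

(⟸) If N ≡ 0 (mod 7) and N ≡ 3 (mod 4), then by the Chinese remainder theorem N ≡ 7 (mod 28). Since 7 ≡ 1 (mod 2) and 2 ∣ 28, we get N ≡ 1 (mod 2).

(⟹) This fails: N = 1 gives 1 ≡ 1 (mod 2) but 1 ≡ 1 (mod 7), so the conjunction on the right does not hold.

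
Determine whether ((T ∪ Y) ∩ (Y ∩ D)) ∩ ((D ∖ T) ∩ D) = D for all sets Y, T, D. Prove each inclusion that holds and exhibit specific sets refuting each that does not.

(⊆) Let x ∈ ((T ∪ Y) ∩ (Y ∩ D)) ∩ ((D ∖ T) ∩ D). Then x ∈ Y ∩ D and x ∉ T, from which x ∈ D.

(⊇) This inclusion fails. Take Y = ∅, T = ∅, D = {1}; then 1 ∈ D but 1 ∉ ((T ∪ Y) ∩ (Y ∩ D)) ∩ ((D ∖ T) ∩ D).

(⊆) holds; (⊇) fails.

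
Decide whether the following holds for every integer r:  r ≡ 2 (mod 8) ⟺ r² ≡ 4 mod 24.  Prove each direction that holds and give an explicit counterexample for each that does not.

Neither direction holds.

Forward direction. This fails: take r = 18. Then 18 ≡ 2 (mod 8), but 18² = 324 ≡ 12 (mod 24), not 4.

Converse. This fails: take r = 14. Then 14² = 196 ≡ 4 (mod 24), yet 14 ≡ 6 (mod 8), not 2.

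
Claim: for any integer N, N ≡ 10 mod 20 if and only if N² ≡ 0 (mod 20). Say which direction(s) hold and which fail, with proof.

(→) Suppose N ≡ 10 mod 20. Write N = 20j + 10. Then (20j + 10)² = 400j² + 400j + 100 = 20(20j² + 20j + 5) + 0, so N² ≡ 0 (mod 20).

(←) This fails: take N = 0. Then 0² = 0 ≡ 0 (mod 20), yet 0 ≡ 0 (mod 20), not 10.

(⇒) holds; (⇐) fails.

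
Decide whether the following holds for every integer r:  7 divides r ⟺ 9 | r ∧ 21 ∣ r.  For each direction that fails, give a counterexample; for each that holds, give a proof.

Forward direction. This fails: take r = 7. Certainly 7 ∣ 7, but 9 ∤ 7.

Converse. Suppose 9 ∣ r and 21 ∣ r. Any common multiple of 9 and 21 is a multiple of their lcm; here lcm(9, 21) = 9·21/gcd(9, 21) = 189/3 = 63, so 63 ∣ r. Since 7 ∣ 63, it follows that 7 ∣ r.

The forward direction fails; the converse holds.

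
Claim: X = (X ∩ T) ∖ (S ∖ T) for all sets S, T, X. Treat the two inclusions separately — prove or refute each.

The sets are not equal: only the reverse inclusion holds.

Forward inclusion. This inclusion fails. Take S = ∅, T = ∅, X = {1}; then 1 ∈ X but 1 ∉ (X ∩ T) ∖ (S ∖ T).

Reverse inclusion. Let x ∈ (X ∩ T) ∖ (S ∖ T). Then either x ∈ T ∩ X and x ∉ S; or x ∈ S ∩ T ∩ X. In each case x ∈ X, so (X ∩ T) ∖ (S ∖ T) ⊆ X.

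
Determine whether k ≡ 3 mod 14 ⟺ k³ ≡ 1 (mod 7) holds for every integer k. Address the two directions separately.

Forward direction. This fails: take k = 3. Then 3 ≡ 3 (mod 14), but 3³ = 27 ≡ 6 (mod 7), not 1.

Converse. This fails: take k = 1. Then 1³ = 1 ≡ 1 (mod 7), yet 1 ≡ 1 (mod 14), not 3.

Neither implication holds.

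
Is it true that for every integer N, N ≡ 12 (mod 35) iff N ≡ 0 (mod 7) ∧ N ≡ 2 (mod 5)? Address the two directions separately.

(→) This fails: N = 12 gives 12 ≡ 12 (mod 35) but 12 ≡ 5 (mod 7), so the conjunction on the right does not hold.

(←) This fails: N = 7 satisfies both congruences on the right (7 ≡ 0 mod 7 and 7 ≡ 2 mod 5) yet 7 ≡ 7 (mod 35), not 12.

Neither implication holds.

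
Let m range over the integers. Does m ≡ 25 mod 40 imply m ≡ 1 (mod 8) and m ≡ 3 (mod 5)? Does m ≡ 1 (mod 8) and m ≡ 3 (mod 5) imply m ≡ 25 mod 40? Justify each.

Both directions fail.

(→) This fails: m = 25 gives 25 ≡ 25 (mod 40) but 25 ≡ 0 (mod 5), so the conjunction on the right does not hold.

(←) This fails: m = 33 satisfies both congruences on the right (33 ≡ 1 mod 8 and 33 ≡ 3 mod 5) yet 33 ≡ 33 (mod 40), not 25.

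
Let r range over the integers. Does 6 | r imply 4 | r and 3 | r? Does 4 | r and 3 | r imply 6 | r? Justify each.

(⇐) Suppose 4 ∣ r and 3 ∣ r. Any common multiple of 4 and 3 is a multiple of their lcm; here gcd(4, 3) = 1, so lcm(4, 3) = 4·3 = 12, so 12 ∣ r. Since 6 ∣ 12, it follows that 6 ∣ r.

(⇒) This fails: take r = 6. Certainly 6 ∣ 6, but 4 ∤ 6.

Only the reverse direction holds.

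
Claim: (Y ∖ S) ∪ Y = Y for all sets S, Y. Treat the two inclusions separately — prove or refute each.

Both inclusions hold; the sets are equal.

(⊇) Let x ∈ Y. Then either x ∈ Y and x ∉ S; or x ∈ S ∩ Y. In each case x ∈ (Y ∖ S) ∪ Y, so Y ⊆ (Y ∖ S) ∪ Y.

(⊆) Let x ∈ (Y ∖ S) ∪ Y. Then either x ∈ Y and x ∉ S; or x ∈ S ∩ Y. In each case x ∈ Y, so (Y ∖ S) ∪ Y ⊆ Y.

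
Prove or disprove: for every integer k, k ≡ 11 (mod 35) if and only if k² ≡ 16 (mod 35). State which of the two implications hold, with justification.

The forward direction holds; the converse fails.

(⟸) This fails: take k = 4. Then 4² = 16 ≡ 16 (mod 35), yet 4 ≡ 4 (mod 35), not 11.

(⟹) Suppose k ≡ 11 (mod 35). Write k = 35j + 11. Then (35j + 11)² = 1225j² + 770j + 121 = 35(35j² + 22j + 3) + 16, so k² ≡ 16 (mod 35).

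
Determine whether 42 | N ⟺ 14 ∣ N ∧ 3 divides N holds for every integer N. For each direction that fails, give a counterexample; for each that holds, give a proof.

The biconditional holds.

[⇒] If 42 ∣ N, write N = 42q. Since 42 = 3·14, N = 14·(3q), so 14 ∣ N; and since 42 = 14·3, N = 3·(14q), so 3 ∣ N.

[⇐] Suppose 14 ∣ N and 3 ∣ N. Any common multiple of 14 and 3 is a multiple of their lcm; here gcd(14, 3) = 1, so lcm(14, 3) = 14·3 = 42, so 42 ∣ N.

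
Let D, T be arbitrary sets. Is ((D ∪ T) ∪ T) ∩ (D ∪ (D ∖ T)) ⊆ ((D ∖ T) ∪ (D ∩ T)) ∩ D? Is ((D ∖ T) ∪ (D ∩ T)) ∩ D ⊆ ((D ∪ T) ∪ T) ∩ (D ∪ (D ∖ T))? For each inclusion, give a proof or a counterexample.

(⟹) Let x ∈ ((D ∪ T) ∪ T) ∩ (D ∪ (D ∖ T)). Then either x ∈ D and x ∉ T; or x ∈ D ∩ T. In each case x ∈ ((D ∖ T) ∪ (D ∩ T)) ∩ D, so ((D ∪ T) ∪ T) ∩ (D ∪ (D ∖ T)) ⊆ ((D ∖ T) ∪ (D ∩ T)) ∩ D.

(⟸) Let x ∈ ((D ∖ T) ∪ (D ∩ T)) ∩ D. Then either x ∈ D and x ∉ T; or x ∈ D ∩ T. In each case x ∈ ((D ∪ T) ∪ T) ∩ (D ∪ (D ∖ T)), so ((D ∖ T) ∪ (D ∩ T)) ∩ D ⊆ ((D ∪ T) ∪ T) ∩ (D ∪ (D ∖ T)).

The two sets are equal.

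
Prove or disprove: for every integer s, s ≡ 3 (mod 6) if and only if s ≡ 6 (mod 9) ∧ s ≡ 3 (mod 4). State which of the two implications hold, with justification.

(→) This fails: s = 33 gives 33 ≡ 3 (mod 6) but 33 ≡ 1 (mod 4), so the conjunction on the right does not hold.

(←) Conversely, if s ≡ 6 (mod 9) and s ≡ 3 (mod 4), then by the Chinese remainder theorem s ≡ 15 (mod 36). Since 15 ≡ 3 (mod 6) and 6 ∣ 36, we get s ≡ 3 (mod 6).

The forward direction fails; the converse holds.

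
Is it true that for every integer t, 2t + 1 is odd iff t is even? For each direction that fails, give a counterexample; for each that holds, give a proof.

The forward direction fails; the converse holds.

(⇒) This fails: take t = 1. Then 2t + 1 = 3, which is odd, yet t = 1 is odd, not even.

(⇐) Suppose t is even. Since 2 is even, 2t is even for every t, so 2t + 1 has the same parity as 1, which is odd. Hence 2t + 1 is odd.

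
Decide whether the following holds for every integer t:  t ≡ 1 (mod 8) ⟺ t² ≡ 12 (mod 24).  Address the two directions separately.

(⇒) fails and (⇐) fails.

(⟹) This fails: take t = 1. Then 1 ≡ 1 (mod 8), but 1² = 1 ≡ 1 (mod 24), not 12.

(⟸) This fails: take t = 6. Then 6² = 36 ≡ 12 (mod 24), yet 6 ≡ 6 (mod 8), not 1.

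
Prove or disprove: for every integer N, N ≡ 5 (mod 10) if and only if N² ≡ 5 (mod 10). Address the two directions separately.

(⟹) Suppose N ≡ 5 (mod 10). Write N = 10j + 5. Then (10j + 5)² = 100j² + 100j + 25 = 10(10j² + 10j + 2) + 5, so N² ≡ 5 (mod 10).

(⟸) For the converse, argue contrapositively. If N ≢ 5 (mod 10), then N is congruent to one of 0, 1, 2, 3, 4, 6, 7, 8, 9 modulo 10, and these give N² ≡ 0, 1, 4, 9, 6, 6, 9, 4, 1 respectively — never 5.

Both implications hold.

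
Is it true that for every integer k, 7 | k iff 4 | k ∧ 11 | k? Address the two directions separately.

Both directions fail.

(⇒) This fails: take k = 7. Certainly 7 ∣ 7, but 4 ∤ 7.

(⇐) This fails: take k = 44. Both 4 ∣ 44 and 11 ∣ 44, yet 44 is not a multiple of 7 (since 44 = 6·7 + 2), so 7 ∤ 44.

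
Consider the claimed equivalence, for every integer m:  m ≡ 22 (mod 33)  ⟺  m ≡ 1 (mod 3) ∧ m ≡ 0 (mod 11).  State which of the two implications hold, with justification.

[⇒] Suppose m ≡ 22 (mod 33); write m = 33j + 22. Since 3 ∣ 33, reducing mod 3 gives m ≡ 22 ≡ 1 (mod 3); since 11 ∣ 33, reducing mod 11 gives m ≡ 22 ≡ 0 (mod 11).

[⇐] Conversely, if m ≡ 1 (mod 3) and m ≡ 0 (mod 11), then by the Chinese remainder theorem m ≡ 22 (mod 33). This is exactly m ≡ 22 (mod 33).

The biconditional holds.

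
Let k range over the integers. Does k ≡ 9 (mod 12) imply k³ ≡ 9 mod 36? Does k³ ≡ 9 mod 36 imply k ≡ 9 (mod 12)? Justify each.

(⇒) Suppose k ≡ 9 (mod 12). Working modulo 36, k ∈ {9, 21, 33}; for each such r, r³ ≡ 9 (mod 36).

(⇐) Conversely, the residues r modulo 36 with r³ ≡ 9 (mod 36) are exactly {9, 21, 33}, and each is ≡ 9 (mod 12).

Equivalent; both directions hold.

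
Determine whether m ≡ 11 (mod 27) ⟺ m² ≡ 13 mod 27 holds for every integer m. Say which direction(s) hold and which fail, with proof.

Not equivalent: only (⇒) holds.

Forward direction. Suppose m ≡ 11 (mod 27). Write m = 27j + 11. Then (27j + 11)² = 729j² + 594j + 121 = 27(27j² + 22j + 4) + 13, so m² ≡ 13 (mod 27).

Converse. This fails: take m = 16. Then 16² = 256 ≡ 13 (mod 27), yet 16 ≡ 16 (mod 27), not 11.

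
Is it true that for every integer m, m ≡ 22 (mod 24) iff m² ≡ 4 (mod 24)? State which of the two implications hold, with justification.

Only the forward implication holds.

(⇒) Suppose m ≡ 22 (mod 24). Write m = 24j + 22. Then (24j + 22)² = 576j² + 1056j + 484 = 24(24j² + 44j + 20) + 4, so m² ≡ 4 (mod 24).

(⇐) This fails: take m = 2. Then 2² = 4 ≡ 4 (mod 24), yet 2 ≡ 2 (mod 24), not 22.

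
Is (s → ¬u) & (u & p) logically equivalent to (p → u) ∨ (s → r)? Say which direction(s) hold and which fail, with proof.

(→) Assume the antecedent. If s is true, the antecedent cannot hold. If s is false, (p → u) ∨ (s → r) reduces to true regardless of the other variables. Either way (p → u) ∨ (s → r) holds.

(←) This fails. Under s = F, p = F, u = F, r = F, the left side is false but the right side is true.

Not equivalent: only (⇒) holds.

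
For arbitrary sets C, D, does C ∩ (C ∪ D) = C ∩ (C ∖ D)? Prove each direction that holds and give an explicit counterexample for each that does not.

(⊆) This inclusion fails. Take C = {1}, D = {1}; then 1 ∈ C ∩ (C ∪ D) but 1 ∉ C ∩ (C ∖ D).

(⊇) Let x ∈ C ∩ (C ∖ D). Then x ∈ C and x ∉ D, from which x ∈ C ∩ (C ∪ D).

(⊆) fails; (⊇) holds.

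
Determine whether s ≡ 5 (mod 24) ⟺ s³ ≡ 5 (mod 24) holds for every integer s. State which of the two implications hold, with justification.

[⇒] Suppose s ≡ 5 (mod 24). Write s = 24j + 5. Then (24j + 5)³ = 13824j³ + 8640j² + 1800j + 125 = 24(576j³ + 360j² + 75j + 5) + 5, so s³ ≡ 5 (mod 24).

[⇐] Conversely, suppose s³ ≡ 5 (mod 24). The only residue r in {0, …, 23} with r³ ≡ 5 (mod 24) is r = 5, so s ≡ 5 (mod 24).

The biconditional holds.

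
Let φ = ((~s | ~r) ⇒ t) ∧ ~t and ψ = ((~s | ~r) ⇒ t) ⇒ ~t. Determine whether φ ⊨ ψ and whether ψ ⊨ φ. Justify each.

[⇒] Assume the antecedent. If s is true, the antecedent forces (s = T, t = F, r = T), and ((~s | ~r) ⇒ t) ⇒ ~t holds there. If s is false, the antecedent cannot hold. Either way ((~s | ~r) ⇒ t) ⇒ ~t holds.

[⇐] This fails. Under s = F, t = F, r = F, the left side is false but the right side is true.

Only the forward direction holds.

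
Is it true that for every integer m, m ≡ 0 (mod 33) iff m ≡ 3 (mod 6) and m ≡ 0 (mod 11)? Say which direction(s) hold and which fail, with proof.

Only the reverse direction holds.

(→) This fails: m = 0 gives 0 ≡ 0 (mod 33) but 0 ≡ 0 (mod 6), so the conjunction on the right does not hold.

(←) Conversely, if m ≡ 3 (mod 6) and m ≡ 0 (mod 11), then by the Chinese remainder theorem m ≡ 33 (mod 66). Since 33 ≡ 0 (mod 33) and 33 ∣ 66, we get m ≡ 0 (mod 33).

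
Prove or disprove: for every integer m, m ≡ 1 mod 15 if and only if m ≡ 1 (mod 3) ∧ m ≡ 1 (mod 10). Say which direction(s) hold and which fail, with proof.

(⇒) fails; (⇐) holds.

(⟹) This fails: m = 16 gives 16 ≡ 1 (mod 15) but 16 ≡ 6 (mod 10), so the conjunction on the right does not hold.

(⟸) Conversely, if m ≡ 1 (mod 3) and m ≡ 1 (mod 10), then by the Chinese remainder theorem m ≡ 1 (mod 30). Since 1 ≡ 1 (mod 15) and 15 ∣ 30, we get m ≡ 1 (mod 15).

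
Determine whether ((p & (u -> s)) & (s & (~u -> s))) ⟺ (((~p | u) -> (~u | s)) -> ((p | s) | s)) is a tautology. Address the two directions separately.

The forward direction holds; the converse fails.

(⟹) Assume the antecedent. If s is true, the consequent reduces to true regardless of the other variables. If s is false, the antecedent cannot hold. Either way the consequent holds.

(⟸) This fails. Under s = T, p = F, u = F, the left side is false but the right side is true.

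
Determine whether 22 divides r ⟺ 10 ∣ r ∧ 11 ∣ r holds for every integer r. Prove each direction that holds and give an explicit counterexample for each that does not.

Only the converse holds.

(⟸) Suppose 10 ∣ r and 11 ∣ r. Any common multiple of 10 and 11 is a multiple of their lcm; here gcd(10, 11) = 1, so lcm(10, 11) = 10·11 = 110, so 110 ∣ r. Since 22 ∣ 110, it follows that 22 ∣ r.

(⟹) This fails: take r = 22. Certainly 22 ∣ 22, but 10 ∤ 22.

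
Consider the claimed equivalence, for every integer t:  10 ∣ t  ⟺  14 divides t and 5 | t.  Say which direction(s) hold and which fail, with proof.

Only the reverse direction holds.

[⇒] This fails: take t = 10. Certainly 10 ∣ 10, but 14 ∤ 10.

[⇐] Suppose 14 ∣ t and 5 ∣ t. Any common multiple of 14 and 5 is a multiple of their lcm; here gcd(14, 5) = 1, so lcm(14, 5) = 14·5 = 70, so 70 ∣ t. Since 10 ∣ 70, it follows that 10 ∣ t.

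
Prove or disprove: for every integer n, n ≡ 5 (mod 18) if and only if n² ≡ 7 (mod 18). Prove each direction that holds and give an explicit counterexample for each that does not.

The forward direction holds; the converse fails.

(⇒) Suppose n ≡ 5 (mod 18). Write n = 18j + 5. Then (18j + 5)² = 324j² + 180j + 25 = 18(18j² + 10j + 1) + 7, so n² ≡ 7 (mod 18).

(⇐) This fails: take n = 13. Then 13² = 169 ≡ 7 (mod 18), yet 13 ≡ 13 (mod 18), not 5.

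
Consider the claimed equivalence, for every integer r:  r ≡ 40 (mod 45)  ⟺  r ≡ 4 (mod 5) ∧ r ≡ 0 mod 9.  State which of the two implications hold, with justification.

(⇒) fails and (⇐) fails.

Forward direction. This fails: r = 40 gives 40 ≡ 40 (mod 45) but 40 ≡ 0 (mod 5), so the conjunction on the right does not hold.

Converse. This fails: r = 9 satisfies both congruences on the right (9 ≡ 4 mod 5 and 9 ≡ 0 mod 9) yet 9 ≡ 9 (mod 45), not 40.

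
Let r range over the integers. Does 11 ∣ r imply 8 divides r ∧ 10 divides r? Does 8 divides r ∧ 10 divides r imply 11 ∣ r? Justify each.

(→) This fails: take r = 11. Certainly 11 ∣ 11, but 8 ∤ 11.

(←) This fails: take r = 40. Both 8 ∣ 40 and 10 ∣ 40, yet 40 is not a multiple of 11 (since 40 = 3·11 + 7), so 11 ∤ 40.

Neither implication holds.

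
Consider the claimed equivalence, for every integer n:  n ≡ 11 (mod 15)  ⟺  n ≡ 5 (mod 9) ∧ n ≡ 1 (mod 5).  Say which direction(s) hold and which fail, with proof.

Not equivalent: only (⇐) holds.

(⟹) This fails: n = 26 gives 26 ≡ 11 (mod 15) but 26 ≡ 8 (mod 9), so the conjunction on the right does not hold.

(⟸) Conversely, if n ≡ 5 (mod 9) and n ≡ 1 (mod 5), then by the Chinese remainder theorem n ≡ 41 (mod 45). Since 41 ≡ 11 (mod 15) and 15 ∣ 45, we get n ≡ 11 (mod 15).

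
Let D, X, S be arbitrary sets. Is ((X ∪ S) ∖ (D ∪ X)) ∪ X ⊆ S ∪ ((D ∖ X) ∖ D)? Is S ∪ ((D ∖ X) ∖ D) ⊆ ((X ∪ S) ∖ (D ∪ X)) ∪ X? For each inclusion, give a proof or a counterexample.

(⟹) This inclusion fails. Take D = ∅, X = {1}, S = ∅; then 1 ∈ ((X ∪ S) ∖ (D ∪ X)) ∪ X but 1 ∉ S ∪ ((D ∖ X) ∖ D).

(⟸) This inclusion fails. Take D = {1}, X = ∅, S = {1}; then 1 ∈ S ∪ ((D ∖ X) ∖ D) but 1 ∉ ((X ∪ S) ∖ (D ∪ X)) ∪ X.

Both inclusions fail.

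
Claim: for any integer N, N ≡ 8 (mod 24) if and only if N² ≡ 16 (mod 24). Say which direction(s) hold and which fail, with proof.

Only the forward direction holds.

(⇐) This fails: take N = 4. Then 4² = 16 ≡ 16 (mod 24), yet 4 ≡ 4 (mod 24), not 8.

(⇒) Suppose N ≡ 8 (mod 24). Write N = 24j + 8. Then (24j + 8)² = 576j² + 384j + 64 = 24(24j² + 16j + 2) + 16, so N² ≡ 16 (mod 24).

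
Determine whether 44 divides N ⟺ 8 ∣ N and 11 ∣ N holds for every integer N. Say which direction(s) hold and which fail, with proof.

Only the reverse direction holds.

(⇒) This fails: take N = 44. Certainly 44 ∣ 44, but 8 ∤ 44.

(⇐) Suppose 8 ∣ N and 11 ∣ N. Any common multiple of 8 and 11 is a multiple of their lcm; here gcd(8, 11) = 1, so lcm(8, 11) = 8·11 = 88, so 88 ∣ N. Since 44 ∣ 88, it follows that 44 ∣ N.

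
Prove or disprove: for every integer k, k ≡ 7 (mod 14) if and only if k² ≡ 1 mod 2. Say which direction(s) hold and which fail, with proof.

(⟸) This fails: take k = 1. Then 1² = 1 ≡ 1 (mod 2), yet 1 ≡ 1 (mod 14), not 7.

(⟹) Suppose k ≡ 7 (mod 14). Then k² ≡ 7² = 49 (mod 14), and since 2 ∣ 14, also k² ≡ 1 (mod 2).

Not equivalent: only (⇒) holds.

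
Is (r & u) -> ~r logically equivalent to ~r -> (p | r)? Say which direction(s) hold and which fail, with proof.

Neither implication holds.

Forward direction. This fails. Under r = F, p = F, u = F, the left side is true but the right side is false.

Converse. This fails. Under r = T, p = F, u = T, the left side is false but the right side is true.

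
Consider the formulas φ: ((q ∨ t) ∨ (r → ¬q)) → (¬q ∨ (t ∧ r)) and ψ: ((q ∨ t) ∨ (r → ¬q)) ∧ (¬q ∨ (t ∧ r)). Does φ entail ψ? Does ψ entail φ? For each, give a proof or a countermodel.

The biconditional holds.

(⇒) Assume the antecedent. If q is true, the antecedent forces (r = T, t = T, q = T), and the consequent holds there. If q is false, the consequent reduces to true regardless of the other variables. Either way the consequent holds.

(⇐) Assume the antecedent. If q is true, the antecedent forces (r = T, t = T, q = T), and the consequent holds there. If q is false, the consequent reduces to true regardless of the other variables. Either way the consequent holds.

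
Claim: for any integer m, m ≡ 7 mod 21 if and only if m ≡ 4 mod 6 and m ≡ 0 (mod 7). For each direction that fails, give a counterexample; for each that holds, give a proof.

(⇒) This fails: m = 7 gives 7 ≡ 7 (mod 21) but 7 ≡ 1 (mod 6), so the conjunction on the right does not hold.

(⇐) Conversely, if m ≡ 4 (mod 6) and m ≡ 0 (mod 7), then by the Chinese remainder theorem m ≡ 28 (mod 42). Since 28 ≡ 7 (mod 21) and 21 ∣ 42, we get m ≡ 7 (mod 21).

Only the converse holds.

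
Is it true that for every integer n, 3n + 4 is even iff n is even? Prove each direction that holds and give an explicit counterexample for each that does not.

(→) Suppose 3n + 4 is even. Since 3 is odd, 3n and n have the same parity, so 3n + 4 ≡ n + 4 (mod 2). As 4 is even, 3n + 4 is even exactly when n is even. Thus n is even.

(←) Conversely, suppose n is even; write n = 2j. Then 3n + 4 = 3·(2j) + 4 = 2·3j + 4, which is even.

Both directions hold; the statement is true.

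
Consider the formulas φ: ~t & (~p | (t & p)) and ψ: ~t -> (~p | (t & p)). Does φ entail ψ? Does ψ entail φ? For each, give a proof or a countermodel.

The forward direction holds; the converse fails.

(→) Assume the antecedent. If p is true, the antecedent cannot hold. If p is false, ~t -> (~p | (t & p)) reduces to true regardless of the other variables. Either way ~t -> (~p | (t & p)) holds.

(←) This fails. Under p = F, t = T, the left side is false but the right side is true.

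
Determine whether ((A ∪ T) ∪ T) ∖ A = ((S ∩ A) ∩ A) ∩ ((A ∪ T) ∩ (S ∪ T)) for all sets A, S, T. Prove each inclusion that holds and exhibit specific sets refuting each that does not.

Forward inclusion. This inclusion fails. Take A = ∅, S = ∅, T = {1}; then 1 ∈ ((A ∪ T) ∪ T) ∖ A but 1 ∉ ((S ∩ A) ∩ A) ∩ ((A ∪ T) ∩ (S ∪ T)).

Reverse inclusion. This inclusion fails. Take A = {1}, S = {1}, T = ∅; then 1 ∈ ((S ∩ A) ∩ A) ∩ ((A ∪ T) ∩ (S ∪ T)) but 1 ∉ ((A ∪ T) ∪ T) ∖ A.

Neither inclusion holds.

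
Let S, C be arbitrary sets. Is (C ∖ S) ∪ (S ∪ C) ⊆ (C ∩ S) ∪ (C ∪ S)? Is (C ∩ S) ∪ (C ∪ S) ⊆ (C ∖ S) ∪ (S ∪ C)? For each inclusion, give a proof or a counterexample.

Forward inclusion. Let x ∈ (C ∖ S) ∪ (S ∪ C). Then either x ∈ S and x ∉ C; or x ∈ C and x ∉ S; or x ∈ S ∩ C. In each case x ∈ (C ∩ S) ∪ (C ∪ S), so (C ∖ S) ∪ (S ∪ C) ⊆ (C ∩ S) ∪ (C ∪ S).

Reverse inclusion. Let x ∈ (C ∩ S) ∪ (C ∪ S). Then either x ∈ S and x ∉ C; or x ∈ C and x ∉ S; or x ∈ S ∩ C. In each case x ∈ (C ∖ S) ∪ (S ∪ C), so (C ∩ S) ∪ (C ∪ S) ⊆ (C ∖ S) ∪ (S ∪ C).

The two sets are equal.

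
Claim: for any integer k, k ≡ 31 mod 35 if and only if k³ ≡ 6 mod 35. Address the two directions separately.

Not equivalent: only (⇒) holds.

Forward direction. Suppose k ≡ 31 mod 35. Write k = 35j + 31. Then (35j + 31)³ = 42875j³ + 113925j² + 100905j + 29791 = 35(1225j³ + 3255j² + 2883j + 851) + 6, so k³ ≡ 6 (mod 35).

Converse. This fails: take k = 6. Then 6³ = 216 ≡ 6 (mod 35), yet 6 ≡ 6 (mod 35), not 31.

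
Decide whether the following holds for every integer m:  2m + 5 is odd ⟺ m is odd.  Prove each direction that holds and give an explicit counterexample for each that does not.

The forward direction fails; the converse holds.

Forward direction. This fails: take m = 6. Then 2m + 5 = 17, which is odd, yet m = 6 is even, not odd.

Converse. Suppose m is odd. Since 2 is even, 2m is even for every m, so 2m + 5 has the same parity as 5, which is odd. Hence 2m + 5 is odd.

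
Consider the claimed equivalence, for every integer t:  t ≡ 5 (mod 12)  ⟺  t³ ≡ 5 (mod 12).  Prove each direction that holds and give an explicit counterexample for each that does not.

[⇒] Suppose t ≡ 5 (mod 12). Write t = 12j + 5. Then (12j + 5)³ = 1728j³ + 2160j² + 900j + 125 = 12(144j³ + 180j² + 75j + 10) + 5, so t³ ≡ 5 (mod 12).

[⇐] Conversely, suppose t³ ≡ 5 (mod 12). The only residue r in {0, …, 11} with r³ ≡ 5 (mod 12) is r = 5, so t ≡ 5 (mod 12).

Both directions hold; the statement is true.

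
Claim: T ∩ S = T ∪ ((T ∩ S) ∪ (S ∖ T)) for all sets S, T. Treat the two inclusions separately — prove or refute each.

Only the forward inclusion holds.

Forward inclusion. Let x ∈ T ∩ S. Then x ∈ S ∩ T, from which x ∈ T ∪ ((T ∩ S) ∪ (S ∖ T)).

Reverse inclusion. This inclusion fails. Take S = {1}, T = ∅; then 1 ∈ T ∪ ((T ∩ S) ∪ (S ∖ T)) but 1 ∉ T ∩ S.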